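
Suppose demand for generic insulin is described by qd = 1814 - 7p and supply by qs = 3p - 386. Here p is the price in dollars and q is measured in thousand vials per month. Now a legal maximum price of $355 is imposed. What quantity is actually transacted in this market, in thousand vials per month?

Setting quantity demanded equal to quantity supplied, 1814 - 7p = 3p - 386, gives p* = 220 and q* = 274.
The ceiling of 355 is above the equilibrium price 220, so it is not binding; the market clears at p* = 220, q* = 274.

274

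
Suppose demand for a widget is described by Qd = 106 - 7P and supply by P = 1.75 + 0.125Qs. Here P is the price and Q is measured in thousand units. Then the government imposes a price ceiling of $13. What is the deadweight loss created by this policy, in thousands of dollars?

0

Rearranging supply gives Qs = 8P - 14. Without the control the market clears where 106 - 7P = 8P - 14, i.e. P* = 8 and Q* = 50.
The ceiling of 13 is above the equilibrium price 8, so it is not binding; the market clears at P* = 8, Q* = 50.
Since the control does not bind, no trades are prevented and deadweight loss is zero.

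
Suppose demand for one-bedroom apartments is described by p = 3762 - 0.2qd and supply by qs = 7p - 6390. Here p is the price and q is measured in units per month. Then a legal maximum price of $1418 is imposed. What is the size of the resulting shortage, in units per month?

Rearranging demand gives qd = 18810 - 5p. In a free market, 18810 - 5p = 7p - 6390 gives the equilibrium p* = 2100, q* = 8310.
The ceiling of 1418 is below the equilibrium price 2100, so it binds.
At p = 1418: qd = 18810 - 5·1418 = 11720 and qs = 7·1418 - 6390 = 3536.
Shortage = qd - qs = 11720 - 3536 = 8184.

8184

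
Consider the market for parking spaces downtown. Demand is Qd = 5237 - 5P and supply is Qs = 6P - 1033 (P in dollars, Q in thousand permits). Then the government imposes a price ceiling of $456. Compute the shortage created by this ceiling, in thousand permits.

Equilibrium: 5237 - 5P = 6P - 1033, so 6270 = 11P and P* = 570, Q* = 2387.
The ceiling of 456 is below the equilibrium price 570, so it binds.
At P = 456: Qd = 5237 - 5·456 = 2957 and Qs = 6·456 - 1033 = 1703.
Shortage = Qd - Qs = 2957 - 1703 = 1254.

1254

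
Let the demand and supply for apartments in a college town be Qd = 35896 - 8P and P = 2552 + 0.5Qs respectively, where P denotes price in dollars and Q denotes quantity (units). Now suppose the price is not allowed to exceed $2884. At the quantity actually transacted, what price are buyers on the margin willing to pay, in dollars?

4404

Rearranging supply gives Qs = 2P - 5104. Setting quantity demanded equal to quantity supplied, 35896 - 8P = 2P - 5104, gives P* = 4100 and Q* = 3096.
The ceiling of 2884 is below the equilibrium price 4100, so it binds.
At P = 2884: Qd = 35896 - 8·2884 = 12824 and Qs = 2·2884 - 5104 = 664.
Only 664 units reach the market. On the demand curve, the marginal buyer's willingness to pay at Q = 664 is (35896 - 664)/8 = 4404.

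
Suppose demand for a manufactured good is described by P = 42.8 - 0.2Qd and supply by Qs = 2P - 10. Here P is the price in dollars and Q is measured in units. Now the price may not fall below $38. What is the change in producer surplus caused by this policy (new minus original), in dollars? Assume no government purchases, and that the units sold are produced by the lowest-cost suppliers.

Rearranging demand gives Qd = 214 - 5P. In a free market, 214 - 5P = 2P - 10 gives the equilibrium P* = 32, Q* = 54.
The floor of 38 is above the equilibrium price 32, so it binds.
At P = 38: Qd = 214 - 5·38 = 24 and Qs = 2·38 - 10 = 66.
Producer surplus without the control is ½ · (32 - 5) · 54 = 729.
With the floor, 24 units are sold at 38. The supply price at Q = 24 is 17, so PS = ½ · [(38 - 5) + (38 - 17)] · 24 = 648.
Change in producer surplus = 648 - 729 = -81.

-81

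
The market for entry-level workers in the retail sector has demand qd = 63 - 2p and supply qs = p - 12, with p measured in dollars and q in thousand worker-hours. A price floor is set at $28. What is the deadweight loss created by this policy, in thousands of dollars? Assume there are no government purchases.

27

Setting quantity demanded equal to quantity supplied, 63 - 2p = p - 12, gives p* = 25 and q* = 13.
The floor of 28 is above the equilibrium price 25, so it binds.
At p = 28: qd = 63 - 2·28 = 7 and qs = 28 - 12 = 16.
Quantity traded falls to 7. At q = 7 the demand price is (63 - 7)/2 = 28 and the supply price is 12 + 7 = 19.
Deadweight loss = ½ · (28 - 19) · (13 - 7) = ½ · 9 · 6 = 27.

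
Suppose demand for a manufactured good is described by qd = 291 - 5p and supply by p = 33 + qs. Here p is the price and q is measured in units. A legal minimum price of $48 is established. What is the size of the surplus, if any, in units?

0

Rearranging supply gives qs = p - 33. Setting quantity demanded equal to quantity supplied, 291 - 5p = p - 33, gives p* = 54 and q* = 21.
Since 48 is below p* = 54, the floor does not bind and the free-market outcome prevails.
Since the control does not bind, there is no surplus.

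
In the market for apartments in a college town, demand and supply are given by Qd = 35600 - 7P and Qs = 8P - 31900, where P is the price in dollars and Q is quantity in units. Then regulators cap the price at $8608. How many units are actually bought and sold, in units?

In a free market, 35600 - 7P = 8P - 31900 gives the equilibrium P* = 4500, Q* = 4100.
The ceiling of 8608 is above the equilibrium price 4500, so it is not binding; the market clears at P* = 4500, Q* = 4100.

4100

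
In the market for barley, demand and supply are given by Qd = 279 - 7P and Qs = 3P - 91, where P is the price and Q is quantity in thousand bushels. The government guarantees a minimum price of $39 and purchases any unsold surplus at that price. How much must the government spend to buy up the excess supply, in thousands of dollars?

In a free market, 279 - 7P = 3P - 91 gives the equilibrium P* = 37, Q* = 20.
Because the floor (39) lies above the market-clearing price, it is binding.
At P = 39: Qd = 279 - 7·39 = 6 and Qs = 3·39 - 91 = 26.
Surplus = Qs - Qd = 20.
Government expenditure = surplus × support price = 20 × 39 = 780.

780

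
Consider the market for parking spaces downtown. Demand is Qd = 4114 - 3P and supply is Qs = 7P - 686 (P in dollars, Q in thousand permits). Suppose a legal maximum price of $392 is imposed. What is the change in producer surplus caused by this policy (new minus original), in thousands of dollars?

-208208

Equilibrium: 4114 - 3P = 7P - 686, so 4800 = 10P and P* = 480, Q* = 2674.
The ceiling of 392 is below the equilibrium price 480, so it binds.
At P = 392: Qd = 4114 - 3·392 = 2938 and Qs = 7·392 - 686 = 2058.
Producer surplus without the control is ½ · (480 - 98) · 2674 = 510734.
With the ceiling, producers sell 2058 units at 392, so PS = ½ · (392 - 98) · 2058 = 302526.
Change in producer surplus = 302526 - 510734 = -208208.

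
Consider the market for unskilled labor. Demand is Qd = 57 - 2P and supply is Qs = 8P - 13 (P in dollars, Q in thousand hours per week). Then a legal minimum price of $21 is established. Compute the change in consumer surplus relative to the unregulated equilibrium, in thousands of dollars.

Without the control the market clears where 57 - 2P = 8P - 13, i.e. P* = 7 and Q* = 43.
The floor of 21 is above the equilibrium price 7, so it binds.
At P = 21: Qd = 57 - 2·21 = 15 and Qs = 8·21 - 13 = 155.
Consumer surplus without the control is ½ · (28.5 - 7) · 43 = 462.25.
With the floor, consumers buy 15 units at 21, so CS = ½ · (28.5 - 21) · 15 = 56.25.
Change in consumer surplus = 56.25 - 462.25 = -406.

-406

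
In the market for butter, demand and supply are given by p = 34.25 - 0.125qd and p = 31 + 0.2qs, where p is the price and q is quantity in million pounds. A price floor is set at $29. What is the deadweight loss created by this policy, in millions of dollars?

0

Rearranging demand gives qd = 274 - 8p; rearranging supply gives qs = 5p - 155. Setting quantity demanded equal to quantity supplied, 274 - 8p = 5p - 155, gives p* = 33 and q* = 10.
The floor of 29 is below the equilibrium price 33, so it is not binding; the market clears at p* = 33, q* = 10.
Since the control does not bind, no trades are prevented and deadweight loss is zero.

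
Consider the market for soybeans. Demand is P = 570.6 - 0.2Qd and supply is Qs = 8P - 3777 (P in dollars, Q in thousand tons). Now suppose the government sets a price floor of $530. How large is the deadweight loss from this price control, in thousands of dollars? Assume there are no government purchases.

1625

Rearranging demand gives Qd = 2853 - 5P. Equilibrium: 2853 - 5P = 8P - 3777, so 6630 = 13P and P* = 510, Q* = 303.
Because the floor (530) lies above the market-clearing price, it is binding.
At P = 530: Qd = 2853 - 5·530 = 203 and Qs = 8·530 - 3777 = 463.
Quantity traded falls to 203. At Q = 203 the demand price is (2853 - 203)/5 = 530 and the supply price is (3777 + 203)/8 = 497.5.
Deadweight loss = ½ · (530 - 497.5) · (303 - 203) = ½ · 32.5 · 100 = 1625.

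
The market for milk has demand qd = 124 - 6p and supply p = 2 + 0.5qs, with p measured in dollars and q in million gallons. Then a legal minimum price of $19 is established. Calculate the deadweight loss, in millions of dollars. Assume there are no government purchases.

108

Rearranging supply gives qs = 2p - 4. Equilibrium: 124 - 6p = 2p - 4, so 128 = 8p and p* = 16, q* = 28.
The floor of 19 is above the equilibrium price 16, so it binds.
At p = 19: qd = 124 - 6·19 = 10 and qs = 2·19 - 4 = 34.
Quantity traded falls to 10. At q = 10 the demand price is (124 - 10)/6 = 19 and the supply price is (4 + 10)/2 = 7.
Deadweight loss = ½ · (19 - 7) · (28 - 10) = ½ · 12 · 18 = 108.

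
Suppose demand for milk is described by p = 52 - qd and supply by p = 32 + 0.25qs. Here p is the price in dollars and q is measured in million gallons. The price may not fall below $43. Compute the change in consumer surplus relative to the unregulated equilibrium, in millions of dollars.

Rearranging demand gives qd = 52 - p; rearranging supply gives qs = 4p - 128. In a free market, 52 - p = 4p - 128 gives the equilibrium p* = 36, q* = 16.
The floor of 43 is above the equilibrium price 36, so it binds.
At p = 43: qd = 52 - 43 = 9 and qs = 4·43 - 128 = 44.
Consumer surplus without the control is ½ · (52 - 36) · 16 = 128.
With the floor, consumers buy 9 units at 43, so CS = ½ · (52 - 43) · 9 = 40.5.
Change in consumer surplus = 40.5 - 128 = -87.5.

-87.5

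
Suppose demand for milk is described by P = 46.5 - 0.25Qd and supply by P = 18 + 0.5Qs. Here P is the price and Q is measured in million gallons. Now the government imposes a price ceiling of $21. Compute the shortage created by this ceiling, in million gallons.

Rearranging demand gives Qd = 186 - 4P; rearranging supply gives Qs = 2P - 36. Setting quantity demanded equal to quantity supplied, 186 - 4P = 2P - 36, gives P* = 37 and Q* = 38.
Because the ceiling (21) lies below the market-clearing price, it is binding.
At P = 21: Qd = 186 - 4·21 = 102 and Qs = 2·21 - 36 = 6.
Shortage = Qd - Qs = 102 - 6 = 96.

96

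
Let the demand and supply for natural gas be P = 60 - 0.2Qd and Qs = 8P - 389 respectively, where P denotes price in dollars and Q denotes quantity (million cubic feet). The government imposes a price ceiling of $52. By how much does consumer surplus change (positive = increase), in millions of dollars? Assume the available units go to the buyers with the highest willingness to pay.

20.6

Rearranging demand gives Qd = 300 - 5P. Without the control the market clears where 300 - 5P = 8P - 389, i.e. P* = 53 and Q* = 35.
The ceiling of 52 is below the equilibrium price 53, so it binds.
At P = 52: Qd = 300 - 5·52 = 40 and Qs = 8·52 - 389 = 27.
Consumer surplus without the control is ½ · (60 - 53) · 35 = 122.5.
With the ceiling, 27 units are sold at 52 (assume they go to the highest-value buyers). The demand price at Q = 27 is 54.6, so CS = ½ · [(60 - 52) + (54.6 - 52)] · 27 = 143.1.
Change in consumer surplus = 143.1 - 122.5 = 20.6.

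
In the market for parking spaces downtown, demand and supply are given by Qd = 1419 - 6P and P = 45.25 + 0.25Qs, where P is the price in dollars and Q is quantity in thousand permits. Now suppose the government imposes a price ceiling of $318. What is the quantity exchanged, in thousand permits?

Rearranging supply gives Qs = 4P - 181. Without the control the market clears where 1419 - 6P = 4P - 181, i.e. P* = 160 and Q* = 459.
The ceiling of 318 is above the equilibrium price 160, so it is not binding; the market clears at P* = 160, Q* = 459.

459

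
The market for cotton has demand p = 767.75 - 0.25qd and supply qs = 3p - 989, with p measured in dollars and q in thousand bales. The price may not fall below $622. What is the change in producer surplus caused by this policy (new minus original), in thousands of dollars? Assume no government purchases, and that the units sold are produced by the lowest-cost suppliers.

19782

Rearranging demand gives qd = 3071 - 4p. Without the control the market clears where 3071 - 4p = 3p - 989, i.e. p* = 580 and q* = 751.
Since 622 > 580, the floor is binding.
At p = 622: qd = 3071 - 4·622 = 583 and qs = 3·622 - 989 = 877.
Producer surplus without the control is ½ · (580 - 989/3) · 751 = 564001/6.
With the floor, 583 units are sold at 622. The supply price at q = 583 is 524, so PS = ½ · [(622 - 989/3) + (622 - 524)] · 583 = 682693/6.
Change in producer surplus = 682693/6 - 564001/6 = 19782.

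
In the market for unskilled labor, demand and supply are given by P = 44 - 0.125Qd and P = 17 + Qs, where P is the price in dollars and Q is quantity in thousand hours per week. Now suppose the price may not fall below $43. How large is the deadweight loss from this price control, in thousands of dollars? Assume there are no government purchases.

Rearranging demand gives Qd = 352 - 8P; rearranging supply gives Qs = P - 17. Equilibrium: 352 - 8P = P - 17, so 369 = 9P and P* = 41, Q* = 24.
Because the floor (43) lies above the market-clearing price, it is binding.
At P = 43: Qd = 352 - 8·43 = 8 and Qs = 43 - 17 = 26.
Quantity traded falls to 8. At Q = 8 the demand price is (352 - 8)/8 = 43 and the supply price is 17 + 8 = 25.
Deadweight loss = ½ · (43 - 25) · (24 - 8) = ½ · 18 · 16 = 144.

144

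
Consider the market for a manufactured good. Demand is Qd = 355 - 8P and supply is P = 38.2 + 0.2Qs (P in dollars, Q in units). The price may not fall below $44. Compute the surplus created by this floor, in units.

26

Rearranging supply gives Qs = 5P - 191. Equilibrium: 355 - 8P = 5P - 191, so 546 = 13P and P* = 42, Q* = 19.
Because the floor (44) lies above the market-clearing price, it is binding.
At P = 44: Qd = 355 - 8·44 = 3 and Qs = 5·44 - 191 = 29.
Surplus = Qs - Qd = 29 - 3 = 26.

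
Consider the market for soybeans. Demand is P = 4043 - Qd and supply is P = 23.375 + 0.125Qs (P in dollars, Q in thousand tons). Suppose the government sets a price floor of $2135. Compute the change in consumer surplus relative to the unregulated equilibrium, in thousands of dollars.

Rearranging demand gives Qd = 4043 - P; rearranging supply gives Qs = 8P - 187. Setting quantity demanded equal to quantity supplied, 4043 - P = 8P - 187, gives P* = 470 and Q* = 3573.
The floor of 2135 is above the equilibrium price 470, so it binds.
At P = 2135: Qd = 4043 - 2135 = 1908 and Qs = 8·2135 - 187 = 16893.
Consumer surplus without the control is ½ · (4043 - 470) · 3573 = 6383164.5.
With the floor, consumers buy 1908 units at 2135, so CS = ½ · (4043 - 2135) · 1908 = 1820232.
Change in consumer surplus = 1820232 - 6383164.5 = -4562932.5.

-4562932.5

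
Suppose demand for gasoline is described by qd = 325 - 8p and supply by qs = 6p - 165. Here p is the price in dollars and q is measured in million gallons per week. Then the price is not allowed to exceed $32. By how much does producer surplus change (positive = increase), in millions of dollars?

Equilibrium: 325 - 8p = 6p - 165, so 490 = 14p and p* = 35, q* = 45.
The ceiling of 32 is below the equilibrium price 35, so it binds.
At p = 32: qd = 325 - 8·32 = 69 and qs = 6·32 - 165 = 27.
Producer surplus without the control is ½ · (35 - 27.5) · 45 = 168.75.
With the ceiling, producers sell 27 units at 32, so PS = ½ · (32 - 27.5) · 27 = 60.75.
Change in producer surplus = 60.75 - 168.75 = -108.

-108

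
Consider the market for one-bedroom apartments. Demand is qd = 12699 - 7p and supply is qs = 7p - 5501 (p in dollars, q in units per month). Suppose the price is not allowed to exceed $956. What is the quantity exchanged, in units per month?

Without the control the market clears where 12699 - 7p = 7p - 5501, i.e. p* = 1300 and q* = 3599.
The ceiling of 956 is below the equilibrium price 1300, so it binds.
At p = 956: qd = 12699 - 7·956 = 6007 and qs = 7·956 - 5501 = 1191.
The quantity actually transacted is the short side, supply: 1191.

1191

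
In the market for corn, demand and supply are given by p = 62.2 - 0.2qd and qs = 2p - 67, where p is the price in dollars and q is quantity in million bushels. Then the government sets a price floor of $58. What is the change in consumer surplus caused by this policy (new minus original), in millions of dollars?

-124

Rearranging demand gives qd = 311 - 5p. Setting quantity demanded equal to quantity supplied, 311 - 5p = 2p - 67, gives p* = 54 and q* = 41.
Since 58 > 54, the floor is binding.
At p = 58: qd = 311 - 5·58 = 21 and qs = 2·58 - 67 = 49.
Consumer surplus without the control is ½ · (62.2 - 54) · 41 = 168.1.
With the floor, consumers buy 21 units at 58, so CS = ½ · (62.2 - 58) · 21 = 44.1.
Change in consumer surplus = 44.1 - 168.1 = -124.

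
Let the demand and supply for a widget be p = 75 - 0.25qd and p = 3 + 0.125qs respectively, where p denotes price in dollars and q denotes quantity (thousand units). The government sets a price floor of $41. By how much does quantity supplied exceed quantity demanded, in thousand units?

168

Rearranging demand gives qd = 300 - 4p; rearranging supply gives qs = 8p - 24. Setting quantity demanded equal to quantity supplied, 300 - 4p = 8p - 24, gives p* = 27 and q* = 192.
Because the floor (41) lies above the market-clearing price, it is binding.
At p = 41: qd = 300 - 4·41 = 136 and qs = 8·41 - 24 = 304.
Surplus = qs - qd = 304 - 136 = 168.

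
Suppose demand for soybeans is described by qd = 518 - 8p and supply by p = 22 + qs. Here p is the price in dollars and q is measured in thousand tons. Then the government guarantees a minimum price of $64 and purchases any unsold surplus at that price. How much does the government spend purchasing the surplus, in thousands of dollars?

Rearranging supply gives qs = p - 22. Setting quantity demanded equal to quantity supplied, 518 - 8p = p - 22, gives p* = 60 and q* = 38.
The floor of 64 is above the equilibrium price 60, so it binds.
At p = 64: qd = 518 - 8·64 = 6 and qs = 64 - 22 = 42.
Surplus = qs - qd = 36.
Government expenditure = surplus × support price = 36 × 64 = 2304.

2304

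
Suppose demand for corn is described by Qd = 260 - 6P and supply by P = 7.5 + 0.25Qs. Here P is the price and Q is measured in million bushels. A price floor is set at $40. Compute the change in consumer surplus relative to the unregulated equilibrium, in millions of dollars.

Rearranging supply gives Qs = 4P - 30. Setting quantity demanded equal to quantity supplied, 260 - 6P = 4P - 30, gives P* = 29 and Q* = 86.
Because the floor (40) lies above the market-clearing price, it is binding.
At P = 40: Qd = 260 - 6·40 = 20 and Qs = 4·40 - 30 = 130.
Consumer surplus without the control is ½ · (130/3 - 29) · 86 = 1849/3.
With the floor, consumers buy 20 units at 40, so CS = ½ · (130/3 - 40) · 20 = 100/3.
Change in consumer surplus = 100/3 - 1849/3 = -583.

-583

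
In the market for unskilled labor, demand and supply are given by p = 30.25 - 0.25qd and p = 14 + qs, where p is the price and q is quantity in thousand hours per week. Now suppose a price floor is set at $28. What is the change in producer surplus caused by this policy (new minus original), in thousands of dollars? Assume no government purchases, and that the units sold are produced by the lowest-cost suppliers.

Rearranging demand gives qd = 121 - 4p; rearranging supply gives qs = p - 14. Equilibrium: 121 - 4p = p - 14, so 135 = 5p and p* = 27, q* = 13.
Because the floor (28) lies above the market-clearing price, it is binding.
At p = 28: qd = 121 - 4·28 = 9 and qs = 28 - 14 = 14.
Producer surplus without the control is ½ · (27 - 14) · 13 = 84.5.
With the floor, 9 units are sold at 28. The supply price at q = 9 is 23, so PS = ½ · [(28 - 14) + (28 - 23)] · 9 = 85.5.
Change in producer surplus = 85.5 - 84.5 = 1.

1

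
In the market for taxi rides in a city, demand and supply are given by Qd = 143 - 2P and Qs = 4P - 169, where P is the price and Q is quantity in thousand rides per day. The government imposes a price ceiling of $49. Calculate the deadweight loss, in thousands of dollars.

Without the control the market clears where 143 - 2P = 4P - 169, i.e. P* = 52 and Q* = 39.
Because the ceiling (49) lies below the market-clearing price, it is binding.
At P = 49: Qd = 143 - 2·49 = 45 and Qs = 4·49 - 169 = 27.
Quantity traded falls to 27. At Q = 27 the demand price is (143 - 27)/2 = 58 and the supply price is (169 + 27)/4 = 49.
Deadweight loss = ½ · (58 - 49) · (39 - 27) = ½ · 9 · 12 = 54.

54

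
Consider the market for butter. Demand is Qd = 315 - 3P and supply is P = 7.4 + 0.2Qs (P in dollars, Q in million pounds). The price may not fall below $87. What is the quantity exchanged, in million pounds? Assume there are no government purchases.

Rearranging supply gives Qs = 5P - 37. Equilibrium: 315 - 3P = 5P - 37, so 352 = 8P and P* = 44, Q* = 183.
Since 87 > 44, the floor is binding.
At P = 87: Qd = 315 - 3·87 = 54 and Qs = 5·87 - 37 = 398.
The quantity actually transacted is the short side, demand: 54.

54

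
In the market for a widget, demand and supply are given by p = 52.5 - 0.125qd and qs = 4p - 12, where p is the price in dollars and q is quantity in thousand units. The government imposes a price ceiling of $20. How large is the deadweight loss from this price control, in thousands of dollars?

Rearranging demand gives qd = 420 - 8p. Setting quantity demanded equal to quantity supplied, 420 - 8p = 4p - 12, gives p* = 36 and q* = 132.
Because the ceiling (20) lies below the market-clearing price, it is binding.
At p = 20: qd = 420 - 8·20 = 260 and qs = 4·20 - 12 = 68.
Quantity traded falls to 68. At q = 68 the demand price is (420 - 68)/8 = 44 and the supply price is (12 + 68)/4 = 20.
Deadweight loss = ½ · (44 - 20) · (132 - 68) = ½ · 24 · 64 = 768.

768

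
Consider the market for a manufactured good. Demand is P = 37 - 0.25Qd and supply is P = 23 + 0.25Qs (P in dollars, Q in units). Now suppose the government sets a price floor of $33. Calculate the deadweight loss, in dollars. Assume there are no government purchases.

36

Rearranging demand gives Qd = 148 - 4P; rearranging supply gives Qs = 4P - 92. Without the control the market clears where 148 - 4P = 4P - 92, i.e. P* = 30 and Q* = 28.
Since 33 > 30, the floor is binding.
At P = 33: Qd = 148 - 4·33 = 16 and Qs = 4·33 - 92 = 40.
Quantity traded falls to 16. At Q = 16 the demand price is (148 - 16)/4 = 33 and the supply price is (92 + 16)/4 = 27.
Deadweight loss = ½ · (33 - 27) · (28 - 16) = ½ · 6 · 12 = 36.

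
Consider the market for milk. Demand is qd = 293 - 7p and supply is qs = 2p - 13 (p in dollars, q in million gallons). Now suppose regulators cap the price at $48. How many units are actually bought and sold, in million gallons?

Setting quantity demanded equal to quantity supplied, 293 - 7p = 2p - 13, gives p* = 34 and q* = 55.
Since 48 is above p* = 34, the ceiling does not bind and the free-market outcome prevails.

55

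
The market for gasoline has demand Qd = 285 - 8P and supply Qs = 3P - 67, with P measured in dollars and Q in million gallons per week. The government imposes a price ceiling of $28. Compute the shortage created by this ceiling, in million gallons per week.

Equilibrium: 285 - 8P = 3P - 67, so 352 = 11P and P* = 32, Q* = 29.
Because the ceiling (28) lies below the market-clearing price, it is binding.
At P = 28: Qd = 285 - 8·28 = 61 and Qs = 3·28 - 67 = 17.
Shortage = Qd - Qs = 61 - 17 = 44.

44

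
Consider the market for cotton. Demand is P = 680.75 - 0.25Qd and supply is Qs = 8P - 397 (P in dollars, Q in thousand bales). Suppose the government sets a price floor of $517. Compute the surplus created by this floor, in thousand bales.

Rearranging demand gives Qd = 2723 - 4P. In a free market, 2723 - 4P = 8P - 397 gives the equilibrium P* = 260, Q* = 1683.
Since 517 > 260, the floor is binding.
At P = 517: Qd = 2723 - 4·517 = 655 and Qs = 8·517 - 397 = 3739.
Surplus = Qs - Qd = 3739 - 655 = 3084.

3084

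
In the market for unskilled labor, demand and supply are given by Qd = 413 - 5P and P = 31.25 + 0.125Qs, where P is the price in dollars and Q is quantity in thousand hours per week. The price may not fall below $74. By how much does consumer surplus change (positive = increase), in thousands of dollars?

Rearranging supply gives Qs = 8P - 250. Equilibrium: 413 - 5P = 8P - 250, so 663 = 13P and P* = 51, Q* = 158.
The floor of 74 is above the equilibrium price 51, so it binds.
At P = 74: Qd = 413 - 5·74 = 43 and Qs = 8·74 - 250 = 342.
Consumer surplus without the control is ½ · (82.6 - 51) · 158 = 2496.4.
With the floor, consumers buy 43 units at 74, so CS = ½ · (82.6 - 74) · 43 = 184.9.
Change in consumer surplus = 184.9 - 2496.4 = -2311.5.

-2311.5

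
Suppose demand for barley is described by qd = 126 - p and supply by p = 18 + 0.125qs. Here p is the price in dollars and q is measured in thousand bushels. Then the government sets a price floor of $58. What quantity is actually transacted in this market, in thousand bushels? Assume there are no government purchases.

68

Rearranging supply gives qs = 8p - 144. In a free market, 126 - p = 8p - 144 gives the equilibrium p* = 30, q* = 96.
Since 58 > 30, the floor is binding.
At p = 58: qd = 126 - 58 = 68 and qs = 8·58 - 144 = 320.
The quantity actually transacted is the short side, demand: 68.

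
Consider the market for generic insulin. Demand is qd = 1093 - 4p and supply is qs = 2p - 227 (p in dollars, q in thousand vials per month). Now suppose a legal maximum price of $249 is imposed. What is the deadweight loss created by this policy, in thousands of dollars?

In a free market, 1093 - 4p = 2p - 227 gives the equilibrium p* = 220, q* = 213.
The ceiling of 249 is above the equilibrium price 220, so it is not binding; the market clears at p* = 220, q* = 213.
Since the control does not bind, no trades are prevented and deadweight loss is zero.

0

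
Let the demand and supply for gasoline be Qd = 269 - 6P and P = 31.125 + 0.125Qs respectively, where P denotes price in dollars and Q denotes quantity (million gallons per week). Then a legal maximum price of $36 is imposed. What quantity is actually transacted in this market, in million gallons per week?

39

Rearranging supply gives Qs = 8P - 249. Setting quantity demanded equal to quantity supplied, 269 - 6P = 8P - 249, gives P* = 37 and Q* = 47.
Because the ceiling (36) lies below the market-clearing price, it is binding.
At P = 36: Qd = 269 - 6·36 = 53 and Qs = 8·36 - 249 = 39.
The quantity actually transacted is the short side, supply: 39.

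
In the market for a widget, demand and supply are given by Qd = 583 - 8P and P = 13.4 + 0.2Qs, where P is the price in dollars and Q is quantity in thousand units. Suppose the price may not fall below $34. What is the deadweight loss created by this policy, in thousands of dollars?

0

Rearranging supply gives Qs = 5P - 67. In a free market, 583 - 8P = 5P - 67 gives the equilibrium P* = 50, Q* = 183.
The floor of 34 is below the equilibrium price 50, so it is not binding; the market clears at P* = 50, Q* = 183.
Since the control does not bind, no trades are prevented and deadweight loss is zero.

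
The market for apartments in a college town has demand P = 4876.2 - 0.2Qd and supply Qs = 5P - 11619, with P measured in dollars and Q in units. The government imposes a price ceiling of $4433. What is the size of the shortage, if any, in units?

0

Rearranging demand gives Qd = 24381 - 5P. Without the control the market clears where 24381 - 5P = 5P - 11619, i.e. P* = 3600 and Q* = 6381.
The ceiling of 4433 is above the equilibrium price 3600, so it is not binding; the market clears at P* = 3600, Q* = 6381.
Since the control does not bind, there is no shortage.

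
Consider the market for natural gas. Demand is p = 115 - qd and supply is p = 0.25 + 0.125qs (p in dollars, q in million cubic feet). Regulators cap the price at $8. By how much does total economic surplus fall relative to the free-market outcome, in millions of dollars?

Rearranging demand gives qd = 115 - p; rearranging supply gives qs = 8p - 2. Setting quantity demanded equal to quantity supplied, 115 - p = 8p - 2, gives p* = 13 and q* = 102.
Because the ceiling (8) lies below the market-clearing price, it is binding.
At p = 8: qd = 115 - 8 = 107 and qs = 8·8 - 2 = 62.
Quantity traded falls to 62. At q = 62 the demand price is 115 - 62 = 53 and the supply price is (2 + 62)/8 = 8.
Deadweight loss = ½ · (53 - 8) · (102 - 62) = ½ · 45 · 40 = 900.

900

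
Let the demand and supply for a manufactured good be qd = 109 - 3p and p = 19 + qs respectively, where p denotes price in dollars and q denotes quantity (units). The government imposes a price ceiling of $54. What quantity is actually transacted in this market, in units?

13

Rearranging supply gives qs = p - 19. Without the control the market clears where 109 - 3p = p - 19, i.e. p* = 32 and q* = 13.
Since 54 is above p* = 32, the ceiling does not bind and the free-market outcome prevails.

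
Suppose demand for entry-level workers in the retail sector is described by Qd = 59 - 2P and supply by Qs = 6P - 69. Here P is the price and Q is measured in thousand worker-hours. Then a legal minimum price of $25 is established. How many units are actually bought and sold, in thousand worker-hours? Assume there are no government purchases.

Without the control the market clears where 59 - 2P = 6P - 69, i.e. P* = 16 and Q* = 27.
Because the floor (25) lies above the market-clearing price, it is binding.
At P = 25: Qd = 59 - 2·25 = 9 and Qs = 6·25 - 69 = 81.
The quantity actually transacted is the short side, demand: 9.

9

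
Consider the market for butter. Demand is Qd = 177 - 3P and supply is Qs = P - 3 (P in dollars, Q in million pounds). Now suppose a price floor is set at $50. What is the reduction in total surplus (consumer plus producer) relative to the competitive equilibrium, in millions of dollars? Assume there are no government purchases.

In a free market, 177 - 3P = P - 3 gives the equilibrium P* = 45, Q* = 42.
Since 50 > 45, the floor is binding.
At P = 50: Qd = 177 - 3·50 = 27 and Qs = 50 - 3 = 47.
Quantity traded falls to 27. At Q = 27 the demand price is (177 - 27)/3 = 50 and the supply price is 3 + 27 = 30.
Deadweight loss = ½ · (50 - 30) · (42 - 27) = ½ · 20 · 15 = 150.

150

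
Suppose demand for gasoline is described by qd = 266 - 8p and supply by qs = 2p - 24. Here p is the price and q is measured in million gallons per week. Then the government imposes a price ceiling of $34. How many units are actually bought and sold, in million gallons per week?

34

In a free market, 266 - 8p = 2p - 24 gives the equilibrium p* = 29, q* = 34.
The ceiling of 34 is above the equilibrium price 29, so it is not binding; the market clears at p* = 29, q* = 34.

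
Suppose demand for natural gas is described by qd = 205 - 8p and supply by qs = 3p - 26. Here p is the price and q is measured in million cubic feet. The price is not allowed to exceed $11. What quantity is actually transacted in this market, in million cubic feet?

7

In a free market, 205 - 8p = 3p - 26 gives the equilibrium p* = 21, q* = 37.
Since 11 < 21, the ceiling is binding.
At p = 11: qd = 205 - 8·11 = 117 and qs = 3·11 - 26 = 7.
The quantity actually transacted is the short side, supply: 7.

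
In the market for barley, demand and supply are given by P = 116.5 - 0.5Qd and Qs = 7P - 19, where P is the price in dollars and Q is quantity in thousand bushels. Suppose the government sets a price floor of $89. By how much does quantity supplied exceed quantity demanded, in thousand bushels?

549

Rearranging demand gives Qd = 233 - 2P. Without the control the market clears where 233 - 2P = 7P - 19, i.e. P* = 28 and Q* = 177.
The floor of 89 is above the equilibrium price 28, so it binds.
At P = 89: Qd = 233 - 2·89 = 55 and Qs = 7·89 - 19 = 604.
Surplus = Qs - Qd = 604 - 55 = 549.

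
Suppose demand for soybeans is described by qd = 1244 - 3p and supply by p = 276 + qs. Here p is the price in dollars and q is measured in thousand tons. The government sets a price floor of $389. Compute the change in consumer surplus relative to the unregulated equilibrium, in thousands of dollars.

Rearranging supply gives qs = p - 276. Equilibrium: 1244 - 3p = p - 276, so 1520 = 4p and p* = 380, q* = 104.
Because the floor (389) lies above the market-clearing price, it is binding.
At p = 389: qd = 1244 - 3·389 = 77 and qs = 389 - 276 = 113.
Consumer surplus without the control is ½ · (1244/3 - 380) · 104 = 5408/3.
With the floor, consumers buy 77 units at 389, so CS = ½ · (1244/3 - 389) · 77 = 5929/6.
Change in consumer surplus = 5929/6 - 5408/3 = -814.5.

-814.5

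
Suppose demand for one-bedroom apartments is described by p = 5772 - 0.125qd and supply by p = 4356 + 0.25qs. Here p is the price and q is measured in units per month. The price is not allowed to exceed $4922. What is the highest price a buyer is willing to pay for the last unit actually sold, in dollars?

Rearranging demand gives qd = 46176 - 8p; rearranging supply gives qs = 4p - 17424. Setting quantity demanded equal to quantity supplied, 46176 - 8p = 4p - 17424, gives p* = 5300 and q* = 3776.
Since 4922 < 5300, the ceiling is binding.
At p = 4922: qd = 46176 - 8·4922 = 6800 and qs = 4·4922 - 17424 = 2264.
Only 2264 units reach the market. On the demand curve, the marginal buyer's willingness to pay at q = 2264 is (46176 - 2264)/8 = 5489.

5489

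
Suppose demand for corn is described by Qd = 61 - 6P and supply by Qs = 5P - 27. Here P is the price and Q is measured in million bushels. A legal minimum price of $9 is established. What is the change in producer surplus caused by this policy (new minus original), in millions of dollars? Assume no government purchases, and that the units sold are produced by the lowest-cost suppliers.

3.4

Without the control the market clears where 61 - 6P = 5P - 27, i.e. P* = 8 and Q* = 13.
The floor of 9 is above the equilibrium price 8, so it binds.
At P = 9: Qd = 61 - 6·9 = 7 and Qs = 5·9 - 27 = 18.
Producer surplus without the control is ½ · (8 - 5.4) · 13 = 16.9.
With the floor, 7 units are sold at 9. The supply price at Q = 7 is 6.8, so PS = ½ · [(9 - 5.4) + (9 - 6.8)] · 7 = 20.3.
Change in producer surplus = 20.3 - 16.9 = 3.4.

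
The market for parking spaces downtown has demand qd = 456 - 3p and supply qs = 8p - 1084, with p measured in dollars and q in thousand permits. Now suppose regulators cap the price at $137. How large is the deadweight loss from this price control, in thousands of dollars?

132

Without the control the market clears where 456 - 3p = 8p - 1084, i.e. p* = 140 and q* = 36.
Because the ceiling (137) lies below the market-clearing price, it is binding.
At p = 137: qd = 456 - 3·137 = 45 and qs = 8·137 - 1084 = 12.
Quantity traded falls to 12. At q = 12 the demand price is (456 - 12)/3 = 148 and the supply price is (1084 + 12)/8 = 137.
Deadweight loss = ½ · (148 - 137) · (36 - 12) = ½ · 11 · 24 = 132.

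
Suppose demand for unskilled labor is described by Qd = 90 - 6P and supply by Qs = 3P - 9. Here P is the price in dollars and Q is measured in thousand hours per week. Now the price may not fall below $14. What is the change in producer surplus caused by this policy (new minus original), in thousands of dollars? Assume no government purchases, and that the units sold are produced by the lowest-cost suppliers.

Setting quantity demanded equal to quantity supplied, 90 - 6P = 3P - 9, gives P* = 11 and Q* = 24.
The floor of 14 is above the equilibrium price 11, so it binds.
At P = 14: Qd = 90 - 6·14 = 6 and Qs = 3·14 - 9 = 33.
Producer surplus without the control is ½ · (11 - 3) · 24 = 96.
With the floor, 6 units are sold at 14. The supply price at Q = 6 is 5, so PS = ½ · [(14 - 3) + (14 - 5)] · 6 = 60.
Change in producer surplus = 60 - 96 = -36.

-36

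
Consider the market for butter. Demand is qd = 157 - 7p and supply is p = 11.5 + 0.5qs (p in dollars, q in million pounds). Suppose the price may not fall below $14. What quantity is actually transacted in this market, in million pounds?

Rearranging supply gives qs = 2p - 23. Equilibrium: 157 - 7p = 2p - 23, so 180 = 9p and p* = 20, q* = 17.
The floor of 14 is below the equilibrium price 20, so it is not binding; the market clears at p* = 20, q* = 17.

17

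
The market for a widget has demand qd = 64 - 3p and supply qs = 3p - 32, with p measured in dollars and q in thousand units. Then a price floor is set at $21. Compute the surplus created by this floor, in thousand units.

30

In a free market, 64 - 3p = 3p - 32 gives the equilibrium p* = 16, q* = 16.
Because the floor (21) lies above the market-clearing price, it is binding.
At p = 21: qd = 64 - 3·21 = 1 and qs = 3·21 - 32 = 31.
Surplus = qs - qd = 31 - 1 = 30.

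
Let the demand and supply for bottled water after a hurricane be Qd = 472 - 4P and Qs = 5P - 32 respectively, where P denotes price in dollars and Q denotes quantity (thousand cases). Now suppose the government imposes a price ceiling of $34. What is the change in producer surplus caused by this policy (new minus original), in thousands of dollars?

-4246

In a free market, 472 - 4P = 5P - 32 gives the equilibrium P* = 56, Q* = 248.
The ceiling of 34 is below the equilibrium price 56, so it binds.
At P = 34: Qd = 472 - 4·34 = 336 and Qs = 5·34 - 32 = 138.
Producer surplus without the control is ½ · (56 - 6.4) · 248 = 6150.4.
With the ceiling, producers sell 138 units at 34, so PS = ½ · (34 - 6.4) · 138 = 1904.4.
Change in producer surplus = 1904.4 - 6150.4 = -4246.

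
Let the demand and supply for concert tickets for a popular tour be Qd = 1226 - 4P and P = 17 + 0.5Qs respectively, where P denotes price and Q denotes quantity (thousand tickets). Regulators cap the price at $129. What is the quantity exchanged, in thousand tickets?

Rearranging supply gives Qs = 2P - 34. Without the control the market clears where 1226 - 4P = 2P - 34, i.e. P* = 210 and Q* = 386.
Since 129 < 210, the ceiling is binding.
At P = 129: Qd = 1226 - 4·129 = 710 and Qs = 2·129 - 34 = 224.
The quantity actually transacted is the short side, supply: 224.

224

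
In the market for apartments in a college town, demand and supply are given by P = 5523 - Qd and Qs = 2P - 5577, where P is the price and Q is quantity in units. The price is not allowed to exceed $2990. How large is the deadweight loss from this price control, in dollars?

1512300

Rearranging demand gives Qd = 5523 - P. Setting quantity demanded equal to quantity supplied, 5523 - P = 2P - 5577, gives P* = 3700 and Q* = 1823.
Since 2990 < 3700, the ceiling is binding.
At P = 2990: Qd = 5523 - 2990 = 2533 and Qs = 2·2990 - 5577 = 403.
Quantity traded falls to 403. At Q = 403 the demand price is 5523 - 403 = 5120 and the supply price is (5577 + 403)/2 = 2990.
Deadweight loss = ½ · (5120 - 2990) · (1823 - 403) = ½ · 2130 · 1420 = 1512300.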